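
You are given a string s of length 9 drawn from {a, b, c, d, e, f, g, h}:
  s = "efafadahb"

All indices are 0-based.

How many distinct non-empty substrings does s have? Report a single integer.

41

sorted suffixes:
  #0 SA[0]=4  'adahb'
  #1 SA[1]=2  'afadahb'
  #2 SA[2]=6  'ahb'
  #3 SA[3]=8  'b'
  #4 SA[4]=5  'dahb'
  #5 SA[5]=0  'efafadahb'
  #6 SA[6]=3  'fadahb'
  #7 SA[7]=1  'fafadahb'
  #8 SA[8]=7  'hb'

SA = [4, 2, 6, 8, 5, 0, 3, 1, 7]
i: (SA[i-1],SA[i]) lcp shared
  1: (4,2) 1 'a'
  2: (2,6) 1 'a'
  3: (6,8) 0 ''
  4: (8,5) 0 ''
  5: (5,0) 0 ''
  6: (0,3) 0 ''
  7: (3,1) 2 'fa'
  8: (1,7) 0 ''

n(n+1)/2 = 9·10/2 = 45
Σ LCP = 0 + 1 + 1 + 0 + 0 + 0 + 0 + 2 + 0 = 4
distinct = 45 − 4 = 41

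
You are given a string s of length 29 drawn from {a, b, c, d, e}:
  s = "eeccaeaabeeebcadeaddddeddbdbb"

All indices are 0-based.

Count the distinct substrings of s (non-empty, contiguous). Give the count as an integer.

sorted suffixes:
  #0 SA[0]=6  'aabeeebcadeaddddeddbdbb'
  #1 SA[1]=7  'abeeebcadeaddddeddbdbb'
  #2 SA[2]=17  'addddeddbdbb'
  #3 SA[3]=14  'adeaddddeddbdbb'
  #4 SA[4]=4  'aeaabeeebcadeaddddeddbdbb'
  #5 SA[5]=28  'b'
  #6 SA[6]=27  'bb'
  #7 SA[7]=12  'bcadeaddddeddbdbb'
  #8 SA[8]=25  'bdbb'
  #9 SA[9]=8  'beeebcadeaddddeddbdbb'
  #10 SA[10]=13  'cadeaddddeddbdbb'
  #11 SA[11]=3  'caeaabeeebcadeaddddeddbdbb'
  #12 SA[12]=2  'ccaeaabeeebcadeaddddeddbdbb'
  #13 SA[13]=26  'dbb'
  #14 SA[14]=24  'dbdbb'
  #15 SA[15]=23  'ddbdbb'
  #16 SA[16]=18  'ddddeddbdbb'
  #17 SA[17]=19  'dddeddbdbb'
  #18 SA[18]=20  'ddeddbdbb'
  #19 SA[19]=15  'deaddddeddbdbb'
  #20 SA[20]=21  'deddbdbb'
  #21 SA[21]=5  'eaabeeebcadeaddddeddbdbb'
  #22 SA[22]=16  'eaddddeddbdbb'
  #23 SA[23]=11  'ebcadeaddddeddbdbb'
  #24 SA[24]=1  'eccaeaabeeebcadeaddddeddbdbb'
  #25 SA[25]=22  'eddbdbb'
  #26 SA[26]=10  'eebcadeaddddeddbdbb'
  #27 SA[27]=0  'eeccaeaabeeebcadeaddddeddbdbb'
  #28 SA[28]=9  'eeebcadeaddddeddbdbb'

SA = [6, 7, 17, 14, 4, 28, 27, 12, 25, 8, 13, 3, 2, 26, 24, 23, 18, 19, 20, 15, 21, 5, 16, 11, 1, 22, 10, 0, 9]
i: (SA[i-1],SA[i]) lcp shared
  1: (6,7) 1 'a'
  2: (7,17) 1 'a'
  3: (17,14) 2 'ad'
  4: (14,4) 1 'a'
  5: (4,28) 0 ''
  6: (28,27) 1 'b'
  7: (27,12) 1 'b'
  8: (12,25) 1 'b'
  9: (25,8) 1 'b'
  10: (8,13) 0 ''
  11: (13,3) 2 'ca'
  12: (3,2) 1 'c'
  13: (2,26) 0 ''
  14: (26,24) 2 'db'
  15: (24,23) 1 'd'
  16: (23,18) 2 'dd'
  17: (18,19) 3 'ddd'
  18: (19,20) 2 'dd'
  19: (20,15) 1 'd'
  20: (15,21) 2 'de'
  21: (21,5) 0 ''
  22: (5,16) 2 'ea'
  23: (16,11) 1 'e'
  24: (11,1) 1 'e'
  25: (1,22) 1 'e'
  26: (22,10) 1 'e'
  27: (10,0) 2 'ee'
  28: (0,9) 2 'ee'

n(n+1)/2 = 29·30/2 = 435
Σ LCP = 0 + 1 + 1 + 2 + 1 + 0 + 1 + 1 + 1 + 1 + 0 + 2 + 1 + 0 + 2 + 1 + 2 + 3 + 2 + 1 + 2 + 0 + 2 + 1 + 1 + 1 + 1 + 2 + 2 = 35
distinct = 435 − 35 = 400

400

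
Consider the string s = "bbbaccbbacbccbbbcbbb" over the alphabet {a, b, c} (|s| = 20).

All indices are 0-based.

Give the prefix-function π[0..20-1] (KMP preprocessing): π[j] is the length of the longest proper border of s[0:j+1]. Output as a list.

π[0] = 0
j=1 s[j]='b': π[1]=1 (border 'b')
j=2 s[j]='b': π[2]=2 (border 'bb')
j=3 s[j]='a': k: 2→1→0; π[3]=0 (border '')
j=4 s[j]='c': π[4]=0 (border '')
j=5 s[j]='c': π[5]=0 (border '')
j=6 s[j]='b': π[6]=1 (border 'b')
j=7 s[j]='b': π[7]=2 (border 'bb')
j=8 s[j]='a': k: 2→1→0; π[8]=0 (border '')
j=9 s[j]='c': π[9]=0 (border '')
j=10 s[j]='b': π[10]=1 (border 'b')
j=11 s[j]='c': k: 1→0; π[11]=0 (border '')
j=12 s[j]='c': π[12]=0 (border '')
j=13 s[j]='b': π[13]=1 (border 'b')
j=14 s[j]='b': π[14]=2 (border 'bb')
j=15 s[j]='b': π[15]=3 (border 'bbb')
j=16 s[j]='c': k: 3→2→1→0; π[16]=0 (border '')
j=17 s[j]='b': π[17]=1 (border 'b')
j=18 s[j]='b': π[18]=2 (border 'bb')
j=19 s[j]='b': π[19]=3 (border 'bbb')

[0, 1, 2, 0, 0, 0, 1, 2, 0, 0, 1, 0, 0, 1, 2, 3, 0, 1, 2, 3]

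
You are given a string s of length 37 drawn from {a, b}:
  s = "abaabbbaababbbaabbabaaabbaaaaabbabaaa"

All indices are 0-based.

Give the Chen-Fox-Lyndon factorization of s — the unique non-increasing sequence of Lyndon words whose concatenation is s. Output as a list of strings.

emit factor 1: 'ab' (i=0, period=2)
emit factor 2: 'aabbb' (i=2, period=5)
emit factor 3: 'aababbbaabbab' (i=7, period=13)
emit factor 4: 'aaabb' (i=20, period=5)
emit factor 5: 'aaaaabbab' (i=25, period=9)
emit factor 6: 'a' (i=34, period=1)
emit factor 7: 'a' (i=35, period=1)
emit factor 8: 'a' (i=36, period=1)

["ab", "aabbb", "aababbbaabbab", "aaabb", "aaaaabbab", "a", "a", "a"]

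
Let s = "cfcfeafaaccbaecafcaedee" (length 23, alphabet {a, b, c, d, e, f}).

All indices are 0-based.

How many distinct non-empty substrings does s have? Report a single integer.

254

rank→(start, suffix):
  0 → (7, 'aaccbaecafcaedee')
  1 → (8, 'accbaecafcaedee')
  2 → (12, 'aecafcaedee')
  3 → (18, 'aedee')
  4 → (5, 'afaaccbaecafcaedee')
  5 → (15, 'afcaedee')
  6 → (11, 'baecafcaedee')
  7 → (17, 'caedee')
  8 → (14, 'cafcaedee')
  9 → (10, 'cbaecafcaedee')
  10 → (9, 'ccbaecafcaedee')
  11 → (0, 'cfcfeafaaccbaecafcaedee')
  12 → (2, 'cfeafaaccbaecafcaedee')
  13 → (20, 'dee')
  14 → (22, 'e')
  15 → (4, 'eafaaccbaecafcaedee')
  16 → (13, 'ecafcaedee')
  17 → (19, 'edee')
  18 → (21, 'ee')
  19 → (6, 'faaccbaecafcaedee')
  20 → (16, 'fcaedee')
  21 → (1, 'fcfeafaaccbaecafcaedee')
  22 → (3, 'feafaaccbaecafcaedee')

SA = [7, 8, 12, 18, 5, 15, 11, 17, 14, 10, 9, 0, 2, 20, 22, 4, 13, 19, 21, 6, 16, 1, 3]
rank  pair      lcp
   1  s[7:],s[8:]  1  'a'
   2  s[8:],s[12:]  1  'a'
   3  s[12:],s[18:]  2  'ae'
   4  s[18:],s[5:]  1  'a'
   5  s[5:],s[15:]  2  'af'
   6  s[15:],s[11:]  0  ''
   7  s[11:],s[17:]  0  ''
   8  s[17:],s[14:]  2  'ca'
   9  s[14:],s[10:]  1  'c'
  10  s[10:],s[9:]  1  'c'
  11  s[9:],s[0:]  1  'c'
  12  s[0:],s[2:]  2  'cf'
  13  s[2:],s[20:]  0  ''
  14  s[20:],s[22:]  0  ''
  15  s[22:],s[4:]  1  'e'
  16  s[4:],s[13:]  1  'e'
  17  s[13:],s[19:]  1  'e'
  18  s[19:],s[21:]  1  'e'
  19  s[21:],s[6:]  0  ''
  20  s[6:],s[16:]  1  'f'
  21  s[16:],s[1:]  2  'fc'
  22  s[1:],s[3:]  1  'f'

n(n+1)/2 = 23·24/2 = 276
Σ LCP = 0 + 1 + 1 + 2 + 1 + 2 + 0 + 0 + 2 + 1 + 1 + 1 + 2 + 0 + 0 + 1 + 1 + 1 + 1 + 0 + 1 + 2 + 1 = 22
distinct = 276 − 22 = 254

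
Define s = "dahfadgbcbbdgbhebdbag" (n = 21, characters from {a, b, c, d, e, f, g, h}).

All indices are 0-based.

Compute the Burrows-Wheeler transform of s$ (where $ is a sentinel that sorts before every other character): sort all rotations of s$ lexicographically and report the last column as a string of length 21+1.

rank  rotation                last
    0  $dahfadgbcbbdgbhebdbag  g
    1  adgbcbbdgbhebdbag$dahf  f
    2  ag$dahfadgbcbbdgbhebdb  b
    3  ahfadgbcbbdgbhebdbag$d  d
    4  bag$dahfadgbcbbdgbhebd  d
    5  bbdgbhebdbag$dahfadgbc  c
    6  bcbbdgbhebdbag$dahfadg  g
    7  bdbag$dahfadgbcbbdgbhe  e
    8  bdgbhebdbag$dahfadgbcb  b
    9  bhebdbag$dahfadgbcbbdg  g
   10  cbbdgbhebdbag$dahfadgb  b
   11  dahfadgbcbbdgbhebdbag$  $
   12  dbag$dahfadgbcbbdgbheb  b
   13  dgbcbbdgbhebdbag$dahfa  a
   14  dgbhebdbag$dahfadgbcbb  b
   15  ebdbag$dahfadgbcbbdgbh  h
   16  fadgbcbbdgbhebdbag$dah  h
   17  g$dahfadgbcbbdgbhebdba  a
   18  gbcbbdgbhebdbag$dahfad  d
   19  gbhebdbag$dahfadgbcbbd  d
   20  hebdbag$dahfadgbcbbdgb  b
   21  hfadgbcbbdgbhebdbag$da  a

gfbddcgebgb$babhhaddba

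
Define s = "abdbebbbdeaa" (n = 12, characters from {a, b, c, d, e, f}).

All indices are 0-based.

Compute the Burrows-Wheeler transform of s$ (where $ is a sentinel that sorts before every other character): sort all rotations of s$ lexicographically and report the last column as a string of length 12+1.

aae$ebabdbbdb

rank  rotation       last
    0  $abdbebbbdeaa  a
    1  a$abdbebbbdea  a
    2  aa$abdbebbbde  e
    3  abdbebbbdeaa$  $
    4  bbbdeaa$abdbe  e
    5  bbdeaa$abdbeb  b
    6  bdbebbbdeaa$a  a
    7  bdeaa$abdbebb  b
    8  bebbbdeaa$abd  d
    9  dbebbbdeaa$ab  b
   10  deaa$abdbebbb  b
   11  eaa$abdbebbbd  d
   12  ebbbdeaa$abdb  b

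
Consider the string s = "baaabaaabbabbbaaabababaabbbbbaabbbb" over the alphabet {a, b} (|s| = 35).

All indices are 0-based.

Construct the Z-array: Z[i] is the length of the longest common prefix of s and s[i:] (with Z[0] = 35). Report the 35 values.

Z[0]=35
i=1: outside box; Z[1]=0
i=2: outside box; Z[2]=0
i=3: outside box; Z[3]=0
i=4: outside box; Z[4]=5 grow→box=[4,9)
i=5: min(r-i=4, Z[1]=0)=0; Z[5]=0
i=6: min(r-i=3, Z[2]=0)=0; Z[6]=0
i=7: min(r-i=2, Z[3]=0)=0; Z[7]=0
i=8: min(r-i=1, Z[4]=5)=1; Z[8]=1
i=9: outside box; Z[9]=2 grow→box=[9,11)
i=10: min(r-i=1, Z[1]=0)=0; Z[10]=0
i=11: outside box; Z[11]=1 grow→box=[11,12)
i=12: outside box; Z[12]=1 grow→box=[12,13)
i=13: outside box; Z[13]=6 grow→box=[13,19)
i=14: min(r-i=5, Z[1]=0)=0; Z[14]=0
i=15: min(r-i=4, Z[2]=0)=0; Z[15]=0
i=16: min(r-i=3, Z[3]=0)=0; Z[16]=0
i=17: min(r-i=2, Z[4]=5)=2; Z[17]=2
i=18: min(r-i=1, Z[5]=0)=0; Z[18]=0
i=19: outside box; Z[19]=2 grow→box=[19,21)
i=20: min(r-i=1, Z[1]=0)=0; Z[20]=0
i=21: outside box; Z[21]=3 grow→box=[21,24)
i=22: min(r-i=2, Z[1]=0)=0; Z[22]=0
i=23: min(r-i=1, Z[2]=0)=0; Z[23]=0
i=24: outside box; Z[24]=1 grow→box=[24,25)
i=25: outside box; Z[25]=1 grow→box=[25,26)
i=26: outside box; Z[26]=1 grow→box=[26,27)
i=27: outside box; Z[27]=1 grow→box=[27,28)
i=28: outside box; Z[28]=3 grow→box=[28,31)
i=29: min(r-i=2, Z[1]=0)=0; Z[29]=0
i=30: min(r-i=1, Z[2]=0)=0; Z[30]=0
i=31: outside box; Z[31]=1 grow→box=[31,32)
i=32: outside box; Z[32]=1 grow→box=[32,33)
i=33: outside box; Z[33]=1 grow→box=[33,34)
i=34: outside box; Z[34]=1 grow→box=[34,35)

[35, 0, 0, 0, 5, 0, 0, 0, 1, 2, 0, 1, 1, 6, 0, 0, 0, 2, 0, 2, 0, 3, 0, 0, 1, 1, 1, 1, 3, 0, 0, 1, 1, 1, 1]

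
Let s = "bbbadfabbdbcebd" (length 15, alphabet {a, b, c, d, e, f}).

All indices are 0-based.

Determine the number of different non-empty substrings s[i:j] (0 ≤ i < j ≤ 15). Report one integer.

108

sorted suffixes:
  #0 SA[0]=6  'abbdbcebd'
  #1 SA[1]=3  'adfabbdbcebd'
  #2 SA[2]=2  'badfabbdbcebd'
  #3 SA[3]=1  'bbadfabbdbcebd'
  #4 SA[4]=0  'bbbadfabbdbcebd'
  #5 SA[5]=7  'bbdbcebd'
  #6 SA[6]=10  'bcebd'
  #7 SA[7]=13  'bd'
  #8 SA[8]=8  'bdbcebd'
  #9 SA[9]=11  'cebd'
  #10 SA[10]=14  'd'
  #11 SA[11]=9  'dbcebd'
  #12 SA[12]=4  'dfabbdbcebd'
  #13 SA[13]=12  'ebd'
  #14 SA[14]=5  'fabbdbcebd'

SA = [6, 3, 2, 1, 0, 7, 10, 13, 8, 11, 14, 9, 4, 12, 5]
[i] adj suffixes → lcp
  [1] 6/3 → 1 ('a')
  [2] 3/2 → 0 ('')
  [3] 2/1 → 1 ('b')
  [4] 1/0 → 2 ('bb')
  [5] 0/7 → 2 ('bb')
  [6] 7/10 → 1 ('b')
  [7] 10/13 → 1 ('b')
  [8] 13/8 → 2 ('bd')
  [9] 8/11 → 0 ('')
  [10] 11/14 → 0 ('')
  [11] 14/9 → 1 ('d')
  [12] 9/4 → 1 ('d')
  [13] 4/12 → 0 ('')
  [14] 12/5 → 0 ('')

n(n+1)/2 = 15·16/2 = 120
Σ LCP = 0 + 1 + 0 + 1 + 2 + 2 + 1 + 1 + 2 + 0 + 0 + 1 + 1 + 0 + 0 = 12
distinct = 120 − 12 = 108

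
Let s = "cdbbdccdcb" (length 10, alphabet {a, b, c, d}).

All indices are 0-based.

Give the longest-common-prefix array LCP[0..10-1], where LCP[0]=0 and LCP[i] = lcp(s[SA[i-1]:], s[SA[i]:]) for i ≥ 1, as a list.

sorted suffixes:
  #0 SA[0]=9  'b'
  #1 SA[1]=2  'bbdccdcb'
  #2 SA[2]=3  'bdccdcb'
  #3 SA[3]=8  'cb'
  #4 SA[4]=5  'ccdcb'
  #5 SA[5]=0  'cdbbdccdcb'
  #6 SA[6]=6  'cdcb'
  #7 SA[7]=1  'dbbdccdcb'
  #8 SA[8]=7  'dcb'
  #9 SA[9]=4  'dccdcb'

SA = [9, 2, 3, 8, 5, 0, 6, 1, 7, 4]
i: (SA[i-1],SA[i]) lcp shared
  1: (9,2) 1 'b'
  2: (2,3) 1 'b'
  3: (3,8) 0 ''
  4: (8,5) 1 'c'
  5: (5,0) 1 'c'
  6: (0,6) 2 'cd'
  7: (6,1) 0 ''
  8: (1,7) 1 'd'
  9: (7,4) 2 'dc'

[0, 1, 1, 0, 1, 1, 2, 0, 1, 2]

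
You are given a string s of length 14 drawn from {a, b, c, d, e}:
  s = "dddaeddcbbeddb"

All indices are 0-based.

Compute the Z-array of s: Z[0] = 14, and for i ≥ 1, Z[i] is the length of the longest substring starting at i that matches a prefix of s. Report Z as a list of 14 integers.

[14, 2, 1, 0, 0, 2, 1, 0, 0, 0, 0, 2, 1, 0]

Z[0]=14
i=1: fresh scan; Z[1]=2 extend→box=[1,3)
i=2: min(r-i=1, Z[1]=2)=1; Z[2]=1
i=3: fresh scan; Z[3]=0
i=4: fresh scan; Z[4]=0
i=5: fresh scan; Z[5]=2 extend→box=[5,7)
i=6: min(r-i=1, Z[1]=2)=1; Z[6]=1
i=7: fresh scan; Z[7]=0
i=8: fresh scan; Z[8]=0
i=9: fresh scan; Z[9]=0
i=10: fresh scan; Z[10]=0
i=11: fresh scan; Z[11]=2 extend→box=[11,13)
i=12: min(r-i=1, Z[1]=2)=1; Z[12]=1
i=13: fresh scan; Z[13]=0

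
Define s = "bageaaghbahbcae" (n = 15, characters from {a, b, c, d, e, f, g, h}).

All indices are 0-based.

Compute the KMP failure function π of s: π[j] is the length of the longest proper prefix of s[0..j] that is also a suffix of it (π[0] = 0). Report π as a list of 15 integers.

π[0] = 0
j=1 s[j]='a': π[1]=0 (border '')
j=2 s[j]='g': π[2]=0 (border '')
j=3 s[j]='e': π[3]=0 (border '')
j=4 s[j]='a': π[4]=0 (border '')
j=5 s[j]='a': π[5]=0 (border '')
j=6 s[j]='g': π[6]=0 (border '')
j=7 s[j]='h': π[7]=0 (border '')
j=8 s[j]='b': π[8]=1 (border 'b')
j=9 s[j]='a': π[9]=2 (border 'ba')
j=10 s[j]='h': k: 2→0; π[10]=0 (border '')
j=11 s[j]='b': π[11]=1 (border 'b')
j=12 s[j]='c': k: 1→0; π[12]=0 (border '')
j=13 s[j]='a': π[13]=0 (border '')
j=14 s[j]='e': π[14]=0 (border '')

[0, 0, 0, 0, 0, 0, 0, 0, 1, 2, 0, 1, 0, 0, 0]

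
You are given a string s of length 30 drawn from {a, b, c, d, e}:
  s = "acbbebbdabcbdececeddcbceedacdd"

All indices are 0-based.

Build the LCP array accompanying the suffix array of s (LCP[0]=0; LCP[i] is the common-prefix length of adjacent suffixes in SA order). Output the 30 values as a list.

[0, 1, 2, 0, 2, 1, 2, 1, 2, 1, 0, 2, 2, 1, 1, 2, 2, 0, 1, 2, 1, 1, 2, 1, 0, 1, 3, 1, 2, 1]

rank→(start, suffix):
  0 → (8, 'abcbdececeddcbceedacdd')
  1 → (0, 'acbbebbdabcbdececeddcbceedacdd')
  2 → (26, 'acdd')
  3 → (5, 'bbdabcbdececeddcbceedacdd')
  4 → (2, 'bbebbdabcbdececeddcbceedacdd')
  5 → (9, 'bcbdececeddcbceedacdd')
  6 → (21, 'bceedacdd')
  7 → (6, 'bdabcbdececeddcbceedacdd')
  8 → (11, 'bdececeddcbceedacdd')
  9 → (3, 'bebbdabcbdececeddcbceedacdd')
  10 → (1, 'cbbebbdabcbdececeddcbceedacdd')
  11 → (20, 'cbceedacdd')
  12 → (10, 'cbdececeddcbceedacdd')
  13 → (27, 'cdd')
  14 → (14, 'ceceddcbceedacdd')
  15 → (16, 'ceddcbceedacdd')
  16 → (22, 'ceedacdd')
  17 → (29, 'd')
  18 → (7, 'dabcbdececeddcbceedacdd')
  19 → (25, 'dacdd')
  20 → (19, 'dcbceedacdd')
  21 → (28, 'dd')
  22 → (18, 'ddcbceedacdd')
  23 → (12, 'dececeddcbceedacdd')
  24 → (4, 'ebbdabcbdececeddcbceedacdd')
  25 → (13, 'ececeddcbceedacdd')
  26 → (15, 'eceddcbceedacdd')
  27 → (24, 'edacdd')
  28 → (17, 'eddcbceedacdd')
  29 → (23, 'eedacdd')

SA = [8, 0, 26, 5, 2, 9, 21, 6, 11, 3, 1, 20, 10, 27, 14, 16, 22, 29, 7, 25, 19, 28, 18, 12, 4, 13, 15, 24, 17, 23]
[i] adj suffixes → lcp
  [1] 8/0 → 1 ('a')
  [2] 0/26 → 2 ('ac')
  [3] 26/5 → 0 ('')
  [4] 5/2 → 2 ('bb')
  [5] 2/9 → 1 ('b')
  [6] 9/21 → 2 ('bc')
  [7] 21/6 → 1 ('b')
  [8] 6/11 → 2 ('bd')
  [9] 11/3 → 1 ('b')
  [10] 3/1 → 0 ('')
  [11] 1/20 → 2 ('cb')
  [12] 20/10 → 2 ('cb')
  [13] 10/27 → 1 ('c')
  [14] 27/14 → 1 ('c')
  [15] 14/16 → 2 ('ce')
  [16] 16/22 → 2 ('ce')
  [17] 22/29 → 0 ('')
  [18] 29/7 → 1 ('d')
  [19] 7/25 → 2 ('da')
  [20] 25/19 → 1 ('d')
  [21] 19/28 → 1 ('d')
  [22] 28/18 → 2 ('dd')
  [23] 18/12 → 1 ('d')
  [24] 12/4 → 0 ('')
  [25] 4/13 → 1 ('e')
  [26] 13/15 → 3 ('ece')
  [27] 15/24 → 1 ('e')
  [28] 24/17 → 2 ('ed')
  [29] 17/23 → 1 ('e')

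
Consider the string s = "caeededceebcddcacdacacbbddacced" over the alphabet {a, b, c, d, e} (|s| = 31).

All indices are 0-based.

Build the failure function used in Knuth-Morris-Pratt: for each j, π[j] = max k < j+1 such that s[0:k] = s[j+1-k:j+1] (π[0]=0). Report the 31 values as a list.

π[0] = 0
j=1 s[j]='a': π[1]=0 (border '')
j=2 s[j]='e': π[2]=0 (border '')
j=3 s[j]='e': π[3]=0 (border '')
j=4 s[j]='d': π[4]=0 (border '')
j=5 s[j]='e': π[5]=0 (border '')
j=6 s[j]='d': π[6]=0 (border '')
j=7 s[j]='c': π[7]=1 (border 'c')
j=8 s[j]='e': k: 1→0; π[8]=0 (border '')
j=9 s[j]='e': π[9]=0 (border '')
j=10 s[j]='b': π[10]=0 (border '')
j=11 s[j]='c': π[11]=1 (border 'c')
j=12 s[j]='d': k: 1→0; π[12]=0 (border '')
j=13 s[j]='d': π[13]=0 (border '')
j=14 s[j]='c': π[14]=1 (border 'c')
j=15 s[j]='a': π[15]=2 (border 'ca')
j=16 s[j]='c': k: 2→0; π[16]=1 (border 'c')
j=17 s[j]='d': k: 1→0; π[17]=0 (border '')
j=18 s[j]='a': π[18]=0 (border '')
j=19 s[j]='c': π[19]=1 (border 'c')
j=20 s[j]='a': π[20]=2 (border 'ca')
j=21 s[j]='c': k: 2→0; π[21]=1 (border 'c')
j=22 s[j]='b': k: 1→0; π[22]=0 (border '')
j=23 s[j]='b': π[23]=0 (border '')
j=24 s[j]='d': π[24]=0 (border '')
j=25 s[j]='d': π[25]=0 (border '')
j=26 s[j]='a': π[26]=0 (border '')
j=27 s[j]='c': π[27]=1 (border 'c')
j=28 s[j]='c': k: 1→0; π[28]=1 (border 'c')
j=29 s[j]='e': k: 1→0; π[29]=0 (border '')
j=30 s[j]='d': π[30]=0 (border '')

[0, 0, 0, 0, 0, 0, 0, 1, 0, 0, 0, 1, 0, 0, 1, 2, 1, 0, 0, 1, 2, 1, 0, 0, 0, 0, 0, 1, 1, 0, 0]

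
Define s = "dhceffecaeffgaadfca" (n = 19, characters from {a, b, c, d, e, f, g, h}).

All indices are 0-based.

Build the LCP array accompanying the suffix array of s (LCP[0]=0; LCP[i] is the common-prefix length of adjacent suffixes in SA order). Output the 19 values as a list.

rank | idx | suffix
   0 |  18 | a
   1 |  13 | aadfca
   2 |  14 | adfca
   3 |   8 | aeffgaadfca
   4 |  17 | ca
   5 |   7 | caeffgaadfca
   6 |   2 | ceffecaeffgaadfca
   7 |  15 | dfca
   8 |   0 | dhceffecaeffgaadfca
   9 |   6 | ecaeffgaadfca
  10 |   3 | effecaeffgaadfca
  11 |   9 | effgaadfca
  12 |  16 | fca
  13 |   5 | fecaeffgaadfca
  14 |   4 | ffecaeffgaadfca
  15 |  10 | ffgaadfca
  16 |  11 | fgaadfca
  17 |  12 | gaadfca
  18 |   1 | hceffecaeffgaadfca

SA = [18, 13, 14, 8, 17, 7, 2, 15, 0, 6, 3, 9, 16, 5, 4, 10, 11, 12, 1]
[i] adj suffixes → lcp
  [1] 18/13 → 1 ('a')
  [2] 13/14 → 1 ('a')
  [3] 14/8 → 1 ('a')
  [4] 8/17 → 0 ('')
  [5] 17/7 → 2 ('ca')
  [6] 7/2 → 1 ('c')
  [7] 2/15 → 0 ('')
  [8] 15/0 → 1 ('d')
  [9] 0/6 → 0 ('')
  [10] 6/3 → 1 ('e')
  [11] 3/9 → 3 ('eff')
  [12] 9/16 → 0 ('')
  [13] 16/5 → 1 ('f')
  [14] 5/4 → 1 ('f')
  [15] 4/10 → 2 ('ff')
  [16] 10/11 → 1 ('f')
  [17] 11/12 → 0 ('')
  [18] 12/1 → 0 ('')

[0, 1, 1, 1, 0, 2, 1, 0, 1, 0, 1, 3, 0, 1, 1, 2, 1, 0, 0]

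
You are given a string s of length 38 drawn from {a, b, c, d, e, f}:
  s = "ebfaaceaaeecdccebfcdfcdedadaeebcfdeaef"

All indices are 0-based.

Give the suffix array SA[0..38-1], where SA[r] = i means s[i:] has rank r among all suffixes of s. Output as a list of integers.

rank→(start, suffix):
  0 → (3, 'aaceaaeecdccebfcdfcdedadaeebcfdeaef')
  1 → (7, 'aaeecdccebfcdfcdedadaeebcfdeaef')
  2 → (4, 'aceaaeecdccebfcdfcdedadaeebcfdeaef')
  3 → (25, 'adaeebcfdeaef')
  4 → (27, 'aeebcfdeaef')
  5 → (8, 'aeecdccebfcdfcdedadaeebcfdeaef')
  6 → (35, 'aef')
  7 → (30, 'bcfdeaef')
  8 → (1, 'bfaaceaaeecdccebfcdfcdedadaeebcfdeaef')
  9 → (16, 'bfcdfcdedadaeebcfdeaef')
  10 → (13, 'ccebfcdfcdedadaeebcfdeaef')
  11 → (11, 'cdccebfcdfcdedadaeebcfdeaef')
  12 → (21, 'cdedadaeebcfdeaef')
  13 → (18, 'cdfcdedadaeebcfdeaef')
  14 → (5, 'ceaaeecdccebfcdfcdedadaeebcfdeaef')
  15 → (14, 'cebfcdfcdedadaeebcfdeaef')
  16 → (31, 'cfdeaef')
  17 → (24, 'dadaeebcfdeaef')
  18 → (26, 'daeebcfdeaef')
  19 → (12, 'dccebfcdfcdedadaeebcfdeaef')
  20 → (33, 'deaef')
  21 → (22, 'dedadaeebcfdeaef')
  22 → (19, 'dfcdedadaeebcfdeaef')
  23 → (6, 'eaaeecdccebfcdfcdedadaeebcfdeaef')
  24 → (34, 'eaef')
  25 → (29, 'ebcfdeaef')
  26 → (0, 'ebfaaceaaeecdccebfcdfcdedadaeebcfdeaef')
  27 → (15, 'ebfcdfcdedadaeebcfdeaef')
  28 → (10, 'ecdccebfcdfcdedadaeebcfdeaef')
  29 → (23, 'edadaeebcfdeaef')
  30 → (28, 'eebcfdeaef')
  31 → (9, 'eecdccebfcdfcdedadaeebcfdeaef')
  32 → (36, 'ef')
  33 → (37, 'f')
  34 → (2, 'faaceaaeecdccebfcdfcdedadaeebcfdeaef')
  35 → (20, 'fcdedadaeebcfdeaef')
  36 → (17, 'fcdfcdedadaeebcfdeaef')
  37 → (32, 'fdeaef')

[3, 7, 4, 25, 27, 8, 35, 30, 1, 16, 13, 11, 21, 18, 5, 14, 31, 24, 26, 12, 33, 22, 19, 6, 34, 29, 0, 15, 10, 23, 28, 9, 36, 37, 2, 20, 17, 32]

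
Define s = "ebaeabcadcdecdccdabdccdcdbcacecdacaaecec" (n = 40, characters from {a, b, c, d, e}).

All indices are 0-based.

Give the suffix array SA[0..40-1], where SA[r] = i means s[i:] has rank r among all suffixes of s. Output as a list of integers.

rank | idx | suffix
   0 |  34 | aaecec
   1 |   4 | abcadcdecdccdabdccdcdbcacecdacaaecec
   2 |  17 | abdccdcdbcacecdacaaecec
   3 |  32 | acaaecec
   4 |  27 | acecdacaaecec
   5 |   7 | adcdecdccdabdccdcdbcacecdacaaecec
   6 |   2 | aeabcadcdecdccdabdccdcdbcacecdacaaecec
   7 |  35 | aecec
   8 |   1 | baeabcadcdecdccdabdccdcdbcacecdacaaecec
   9 |  25 | bcacecdacaaecec
  10 |   5 | bcadcdecdccdabdccdcdbcacecdacaaecec
  11 |  18 | bdccdcdbcacecdacaaecec
  12 |  39 | c
  13 |  33 | caaecec
  14 |  26 | cacecdacaaecec
  15 |   6 | cadcdecdccdabdccdcdbcacecdacaaecec
  16 |  14 | ccdabdccdcdbcacecdacaaecec
  17 |  20 | ccdcdbcacecdacaaecec
  18 |  15 | cdabdccdcdbcacecdacaaecec
  19 |  30 | cdacaaecec
  20 |  23 | cdbcacecdacaaecec
  21 |  12 | cdccdabdccdcdbcacecdacaaecec
  22 |  21 | cdcdbcacecdacaaecec
  23 |   9 | cdecdccdabdccdcdbcacecdacaaecec
  24 |  37 | cec
  25 |  28 | cecdacaaecec
  26 |  16 | dabdccdcdbcacecdacaaecec
  27 |  31 | dacaaecec
  28 |  24 | dbcacecdacaaecec
  29 |  13 | dccdabdccdcdbcacecdacaaecec
  30 |  19 | dccdcdbcacecdacaaecec
  31 |  22 | dcdbcacecdacaaecec
  32 |   8 | dcdecdccdabdccdcdbcacecdacaaecec
  33 |  10 | decdccdabdccdcdbcacecdacaaecec
  34 |   3 | eabcadcdecdccdabdccdcdbcacecdacaaecec
  35 |   0 | ebaeabcadcdecdccdabdccdcdbcacecdacaaecec
  36 |  38 | ec
  37 |  29 | ecdacaaecec
  38 |  11 | ecdccdabdccdcdbcacecdacaaecec
  39 |  36 | ecec

[34, 4, 17, 32, 27, 7, 2, 35, 1, 25, 5, 18, 39, 33, 26, 6, 14, 20, 15, 30, 23, 12, 21, 9, 37, 28, 16, 31, 24, 13, 19, 22, 8, 10, 3, 0, 38, 29, 11, 36]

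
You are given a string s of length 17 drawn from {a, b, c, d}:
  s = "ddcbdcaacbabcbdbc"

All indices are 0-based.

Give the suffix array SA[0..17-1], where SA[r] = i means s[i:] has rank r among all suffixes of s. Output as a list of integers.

rank | idx | suffix
   0 |   6 | aacbabcbdbc
   1 |  10 | abcbdbc
   2 |   7 | acbabcbdbc
   3 |   9 | babcbdbc
   4 |  15 | bc
   5 |  11 | bcbdbc
   6 |  13 | bdbc
   7 |   3 | bdcaacbabcbdbc
   8 |  16 | c
   9 |   5 | caacbabcbdbc
  10 |   8 | cbabcbdbc
  11 |  12 | cbdbc
  12 |   2 | cbdcaacbabcbdbc
  13 |  14 | dbc
  14 |   4 | dcaacbabcbdbc
  15 |   1 | dcbdcaacbabcbdbc
  16 |   0 | ddcbdcaacbabcbdbc

[6, 10, 7, 9, 15, 11, 13, 3, 16, 5, 8, 12, 2, 14, 4, 1, 0]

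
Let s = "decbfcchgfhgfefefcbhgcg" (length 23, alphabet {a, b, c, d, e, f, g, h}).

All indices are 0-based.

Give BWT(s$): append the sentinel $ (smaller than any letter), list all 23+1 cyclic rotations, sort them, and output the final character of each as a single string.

gcceffgc$dffebeggchhhbfc

rank  rotation                  last
    0  $decbfcchgfhgfefefcbhgcg  g
    1  bfcchgfhgfefefcbhgcg$dec  c
    2  bhgcg$decbfcchgfhgfefefc  c
    3  cbfcchgfhgfefefcbhgcg$de  e
    4  cbhgcg$decbfcchgfhgfefef  f
    5  cchgfhgfefefcbhgcg$decbf  f
    6  cg$decbfcchgfhgfefefcbhg  g
    7  chgfhgfefefcbhgcg$decbfc  c
    8  decbfcchgfhgfefefcbhgcg$  $
    9  ecbfcchgfhgfefefcbhgcg$d  d
   10  efcbhgcg$decbfcchgfhgfef  f
   11  efefcbhgcg$decbfcchgfhgf  f
   12  fcbhgcg$decbfcchgfhgfefe  e
   13  fcchgfhgfefefcbhgcg$decb  b
   14  fefcbhgcg$decbfcchgfhgfe  e
   15  fefefcbhgcg$decbfcchgfhg  g
   16  fhgfefefcbhgcg$decbfcchg  g
   17  g$decbfcchgfhgfefefcbhgc  c
   18  gcg$decbfcchgfhgfefefcbh  h
   19  gfefefcbhgcg$decbfcchgfh  h
   20  gfhgfefefcbhgcg$decbfcch  h
   21  hgcg$decbfcchgfhgfefefcb  b
   22  hgfefefcbhgcg$decbfcchgf  f
   23  hgfhgfefefcbhgcg$decbfcc  c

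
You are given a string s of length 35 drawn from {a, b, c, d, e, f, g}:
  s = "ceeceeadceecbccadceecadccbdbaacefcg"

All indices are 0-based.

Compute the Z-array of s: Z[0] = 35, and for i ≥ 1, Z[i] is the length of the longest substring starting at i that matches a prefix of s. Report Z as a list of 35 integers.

Z[0]=35
i=1: outside box; Z[1]=0
i=2: outside box; Z[2]=0
i=3: outside box; Z[3]=3 extend→box=[3,6)
i=4: min(r-i=2, Z[1]=0)=0; Z[4]=0
i=5: min(r-i=1, Z[2]=0)=0; Z[5]=0
i=6: outside box; Z[6]=0
i=7: outside box; Z[7]=0
i=8: outside box; Z[8]=4 extend→box=[8,12)
i=9: min(r-i=3, Z[1]=0)=0; Z[9]=0
i=10: min(r-i=2, Z[2]=0)=0; Z[10]=0
i=11: min(r-i=1, Z[3]=3)=1; Z[11]=1
i=12: outside box; Z[12]=0
i=13: outside box; Z[13]=1 extend→box=[13,14)
i=14: outside box; Z[14]=1 extend→box=[14,15)
i=15: outside box; Z[15]=0
i=16: outside box; Z[16]=0
i=17: outside box; Z[17]=4 extend→box=[17,21)
i=18: min(r-i=3, Z[1]=0)=0; Z[18]=0
i=19: min(r-i=2, Z[2]=0)=0; Z[19]=0
i=20: min(r-i=1, Z[3]=3)=1; Z[20]=1
i=21: outside box; Z[21]=0
i=22: outside box; Z[22]=0
i=23: outside box; Z[23]=1 extend→box=[23,24)
i=24: outside box; Z[24]=1 extend→box=[24,25)
i=25: outside box; Z[25]=0
i=26: outside box; Z[26]=0
i=27: outside box; Z[27]=0
i=28: outside box; Z[28]=0
i=29: outside box; Z[29]=0
i=30: outside box; Z[30]=2 extend→box=[30,32)
i=31: min(r-i=1, Z[1]=0)=0; Z[31]=0
i=32: outside box; Z[32]=0
i=33: outside box; Z[33]=1 extend→box=[33,34)
i=34: outside box; Z[34]=0

[35, 0, 0, 3, 0, 0, 0, 0, 4, 0, 0, 1, 0, 1, 1, 0, 0, 4, 0, 0, 1, 0, 0, 1, 1, 0, 0, 0, 0, 0, 2, 0, 0, 1, 0]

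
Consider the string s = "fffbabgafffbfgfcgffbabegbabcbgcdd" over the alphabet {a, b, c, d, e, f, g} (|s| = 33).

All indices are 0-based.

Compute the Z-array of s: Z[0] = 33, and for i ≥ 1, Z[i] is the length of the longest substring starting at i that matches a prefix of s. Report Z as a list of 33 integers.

[33, 2, 1, 0, 0, 0, 0, 0, 4, 2, 1, 0, 1, 0, 1, 0, 0, 2, 1, 0, 0, 0, 0, 0, 0, 0, 0, 0, 0, 0, 0, 0, 0]

Z[0]=33
i=1: i≥r, start 0; Z[1]=2 extend→box=[1,3)
i=2: min(r-i=1, Z[1]=2)=1; Z[2]=1
i=3: i≥r, start 0; Z[3]=0
i=4: i≥r, start 0; Z[4]=0
i=5: i≥r, start 0; Z[5]=0
i=6: i≥r, start 0; Z[6]=0
i=7: i≥r, start 0; Z[7]=0
i=8: i≥r, start 0; Z[8]=4 extend→box=[8,12)
i=9: min(r-i=3, Z[1]=2)=2; Z[9]=2
i=10: min(r-i=2, Z[2]=1)=1; Z[10]=1
i=11: min(r-i=1, Z[3]=0)=0; Z[11]=0
i=12: i≥r, start 0; Z[12]=1 extend→box=[12,13)
i=13: i≥r, start 0; Z[13]=0
i=14: i≥r, start 0; Z[14]=1 extend→box=[14,15)
i=15: i≥r, start 0; Z[15]=0
i=16: i≥r, start 0; Z[16]=0
i=17: i≥r, start 0; Z[17]=2 extend→box=[17,19)
i=18: min(r-i=1, Z[1]=2)=1; Z[18]=1
i=19: i≥r, start 0; Z[19]=0
i=20: i≥r, start 0; Z[20]=0
i=21: i≥r, start 0; Z[21]=0
i=22: i≥r, start 0; Z[22]=0
i=23: i≥r, start 0; Z[23]=0
i=24: i≥r, start 0; Z[24]=0
i=25: i≥r, start 0; Z[25]=0
i=26: i≥r, start 0; Z[26]=0
i=27: i≥r, start 0; Z[27]=0
i=28: i≥r, start 0; Z[28]=0
i=29: i≥r, start 0; Z[29]=0
i=30: i≥r, start 0; Z[30]=0
i=31: i≥r, start 0; Z[31]=0
i=32: i≥r, start 0; Z[32]=0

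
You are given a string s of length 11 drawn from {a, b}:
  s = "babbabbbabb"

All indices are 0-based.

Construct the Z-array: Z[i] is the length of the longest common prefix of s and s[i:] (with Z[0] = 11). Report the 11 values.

[11, 0, 1, 4, 0, 1, 1, 4, 0, 1, 1]

Z[0]=11
i=1: outside box; Z[1]=0
i=2: outside box; Z[2]=1 scan→box=[2,3)
i=3: outside box; Z[3]=4 scan→box=[3,7)
i=4: min(r-i=3, Z[1]=0)=0; Z[4]=0
i=5: min(r-i=2, Z[2]=1)=1; Z[5]=1
i=6: min(r-i=1, Z[3]=4)=1; Z[6]=1
i=7: outside box; Z[7]=4 scan→box=[7,11)
i=8: min(r-i=3, Z[1]=0)=0; Z[8]=0
i=9: min(r-i=2, Z[2]=1)=1; Z[9]=1
i=10: min(r-i=1, Z[3]=4)=1; Z[10]=1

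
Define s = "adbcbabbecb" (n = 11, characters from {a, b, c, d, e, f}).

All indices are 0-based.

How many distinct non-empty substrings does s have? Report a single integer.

59

rank | idx | suffix
   0 |   5 | abbecb
   1 |   0 | adbcbabbecb
   2 |  10 | b
   3 |   4 | babbecb
   4 |   6 | bbecb
   5 |   2 | bcbabbecb
   6 |   7 | becb
   7 |   9 | cb
   8 |   3 | cbabbecb
   9 |   1 | dbcbabbecb
  10 |   8 | ecb

SA = [5, 0, 10, 4, 6, 2, 7, 9, 3, 1, 8]
[i] adj suffixes → lcp
  [1] 5/0 → 1 ('a')
  [2] 0/10 → 0 ('')
  [3] 10/4 → 1 ('b')
  [4] 4/6 → 1 ('b')
  [5] 6/2 → 1 ('b')
  [6] 2/7 → 1 ('b')
  [7] 7/9 → 0 ('')
  [8] 9/3 → 2 ('cb')
  [9] 3/1 → 0 ('')
  [10] 1/8 → 0 ('')

n(n+1)/2 = 11·12/2 = 66
Σ LCP = 0 + 1 + 0 + 1 + 1 + 1 + 1 + 0 + 2 + 0 + 0 = 7
distinct = 66 − 7 = 59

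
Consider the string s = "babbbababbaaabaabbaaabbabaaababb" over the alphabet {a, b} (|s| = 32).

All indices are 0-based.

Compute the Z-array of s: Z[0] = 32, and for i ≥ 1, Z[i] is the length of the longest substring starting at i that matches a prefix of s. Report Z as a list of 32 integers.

[32, 0, 1, 1, 3, 0, 4, 0, 1, 2, 0, 0, 0, 2, 0, 0, 1, 2, 0, 0, 0, 1, 3, 0, 2, 0, 0, 0, 4, 0, 1, 1]

Z[0]=32
i=1: i≥r, start 0; Z[1]=0
i=2: i≥r, start 0; Z[2]=1 grow→box=[2,3)
i=3: i≥r, start 0; Z[3]=1 grow→box=[3,4)
i=4: i≥r, start 0; Z[4]=3 grow→box=[4,7)
i=5: min(r-i=2, Z[1]=0)=0; Z[5]=0
i=6: min(r-i=1, Z[2]=1)=1; Z[6]=4 grow→box=[6,10)
i=7: min(r-i=3, Z[1]=0)=0; Z[7]=0
i=8: min(r-i=2, Z[2]=1)=1; Z[8]=1
i=9: min(r-i=1, Z[3]=1)=1; Z[9]=2 grow→box=[9,11)
i=10: min(r-i=1, Z[1]=0)=0; Z[10]=0
i=11: i≥r, start 0; Z[11]=0
i=12: i≥r, start 0; Z[12]=0
i=13: i≥r, start 0; Z[13]=2 grow→box=[13,15)
i=14: min(r-i=1, Z[1]=0)=0; Z[14]=0
i=15: i≥r, start 0; Z[15]=0
i=16: i≥r, start 0; Z[16]=1 grow→box=[16,17)
i=17: i≥r, start 0; Z[17]=2 grow→box=[17,19)
i=18: min(r-i=1, Z[1]=0)=0; Z[18]=0
i=19: i≥r, start 0; Z[19]=0
i=20: i≥r, start 0; Z[20]=0
i=21: i≥r, start 0; Z[21]=1 grow→box=[21,22)
i=22: i≥r, start 0; Z[22]=3 grow→box=[22,25)
i=23: min(r-i=2, Z[1]=0)=0; Z[23]=0
i=24: min(r-i=1, Z[2]=1)=1; Z[24]=2 grow→box=[24,26)
i=25: min(r-i=1, Z[1]=0)=0; Z[25]=0
i=26: i≥r, start 0; Z[26]=0
i=27: i≥r, start 0; Z[27]=0
i=28: i≥r, start 0; Z[28]=4 grow→box=[28,32)
i=29: min(r-i=3, Z[1]=0)=0; Z[29]=0
i=30: min(r-i=2, Z[2]=1)=1; Z[30]=1
i=31: min(r-i=1, Z[3]=1)=1; Z[31]=1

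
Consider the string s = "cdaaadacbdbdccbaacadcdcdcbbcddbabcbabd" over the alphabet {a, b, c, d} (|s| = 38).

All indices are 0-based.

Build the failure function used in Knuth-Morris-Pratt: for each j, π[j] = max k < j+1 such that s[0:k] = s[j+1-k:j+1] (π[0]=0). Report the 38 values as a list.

π[0] = 0
j=1 s[j]='d': π[1]=0 (border '')
j=2 s[j]='a': π[2]=0 (border '')
j=3 s[j]='a': π[3]=0 (border '')
j=4 s[j]='a': π[4]=0 (border '')
j=5 s[j]='d': π[5]=0 (border '')
j=6 s[j]='a': π[6]=0 (border '')
j=7 s[j]='c': π[7]=1 (border 'c')
j=8 s[j]='b': k: 1→0; π[8]=0 (border '')
j=9 s[j]='d': π[9]=0 (border '')
j=10 s[j]='b': π[10]=0 (border '')
j=11 s[j]='d': π[11]=0 (border '')
j=12 s[j]='c': π[12]=1 (border 'c')
j=13 s[j]='c': k: 1→0; π[13]=1 (border 'c')
j=14 s[j]='b': k: 1→0; π[14]=0 (border '')
j=15 s[j]='a': π[15]=0 (border '')
j=16 s[j]='a': π[16]=0 (border '')
j=17 s[j]='c': π[17]=1 (border 'c')
j=18 s[j]='a': k: 1→0; π[18]=0 (border '')
j=19 s[j]='d': π[19]=0 (border '')
j=20 s[j]='c': π[20]=1 (border 'c')
j=21 s[j]='d': π[21]=2 (border 'cd')
j=22 s[j]='c': k: 2→0; π[22]=1 (border 'c')
j=23 s[j]='d': π[23]=2 (border 'cd')
j=24 s[j]='c': k: 2→0; π[24]=1 (border 'c')
j=25 s[j]='b': k: 1→0; π[25]=0 (border '')
j=26 s[j]='b': π[26]=0 (border '')
j=27 s[j]='c': π[27]=1 (border 'c')
j=28 s[j]='d': π[28]=2 (border 'cd')
j=29 s[j]='d': k: 2→0; π[29]=0 (border '')
j=30 s[j]='b': π[30]=0 (border '')
j=31 s[j]='a': π[31]=0 (border '')
j=32 s[j]='b': π[32]=0 (border '')
j=33 s[j]='c': π[33]=1 (border 'c')
j=34 s[j]='b': k: 1→0; π[34]=0 (border '')
j=35 s[j]='a': π[35]=0 (border '')
j=36 s[j]='b': π[36]=0 (border '')
j=37 s[j]='d': π[37]=0 (border '')

[0, 0, 0, 0, 0, 0, 0, 1, 0, 0, 0, 0, 1, 1, 0, 0, 0, 1, 0, 0, 1, 2, 1, 2, 1, 0, 0, 1, 2, 0, 0, 0, 0, 1, 0, 0, 0, 0]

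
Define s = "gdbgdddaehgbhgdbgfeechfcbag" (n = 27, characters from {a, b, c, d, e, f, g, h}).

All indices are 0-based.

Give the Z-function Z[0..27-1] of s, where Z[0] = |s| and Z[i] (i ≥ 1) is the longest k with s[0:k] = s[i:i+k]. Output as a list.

[27, 0, 0, 2, 0, 0, 0, 0, 0, 0, 1, 0, 0, 4, 0, 0, 1, 0, 0, 0, 0, 0, 0, 0, 0, 0, 1]

Z[0]=27
i=1: i≥r, start 0; Z[1]=0
i=2: i≥r, start 0; Z[2]=0
i=3: i≥r, start 0; Z[3]=2 grow→box=[3,5)
i=4: min(r-i=1, Z[1]=0)=0; Z[4]=0
i=5: i≥r, start 0; Z[5]=0
i=6: i≥r, start 0; Z[6]=0
i=7: i≥r, start 0; Z[7]=0
i=8: i≥r, start 0; Z[8]=0
i=9: i≥r, start 0; Z[9]=0
i=10: i≥r, start 0; Z[10]=1 grow→box=[10,11)
i=11: i≥r, start 0; Z[11]=0
i=12: i≥r, start 0; Z[12]=0
i=13: i≥r, start 0; Z[13]=4 grow→box=[13,17)
i=14: min(r-i=3, Z[1]=0)=0; Z[14]=0
i=15: min(r-i=2, Z[2]=0)=0; Z[15]=0
i=16: min(r-i=1, Z[3]=2)=1; Z[16]=1
i=17: i≥r, start 0; Z[17]=0
i=18: i≥r, start 0; Z[18]=0
i=19: i≥r, start 0; Z[19]=0
i=20: i≥r, start 0; Z[20]=0
i=21: i≥r, start 0; Z[21]=0
i=22: i≥r, start 0; Z[22]=0
i=23: i≥r, start 0; Z[23]=0
i=24: i≥r, start 0; Z[24]=0
i=25: i≥r, start 0; Z[25]=0
i=26: i≥r, start 0; Z[26]=1 grow→box=[26,27)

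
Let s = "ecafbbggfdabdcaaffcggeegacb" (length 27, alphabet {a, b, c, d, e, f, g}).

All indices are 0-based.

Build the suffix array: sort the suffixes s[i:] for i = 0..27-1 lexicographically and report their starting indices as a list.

rank→(start, suffix):
  0 → (14, 'aaffcggeegacb')
  1 → (10, 'abdcaaffcggeegacb')
  2 → (24, 'acb')
  3 → (2, 'afbbggfdabdcaaffcggeegacb')
  4 → (15, 'affcggeegacb')
  5 → (26, 'b')
  6 → (4, 'bbggfdabdcaaffcggeegacb')
  7 → (11, 'bdcaaffcggeegacb')
  8 → (5, 'bggfdabdcaaffcggeegacb')
  9 → (13, 'caaffcggeegacb')
  10 → (1, 'cafbbggfdabdcaaffcggeegacb')
  11 → (25, 'cb')
  12 → (18, 'cggeegacb')
  13 → (9, 'dabdcaaffcggeegacb')
  14 → (12, 'dcaaffcggeegacb')
  15 → (0, 'ecafbbggfdabdcaaffcggeegacb')
  16 → (21, 'eegacb')
  17 → (22, 'egacb')
  18 → (3, 'fbbggfdabdcaaffcggeegacb')
  19 → (17, 'fcggeegacb')
  20 → (8, 'fdabdcaaffcggeegacb')
  21 → (16, 'ffcggeegacb')
  22 → (23, 'gacb')
  23 → (20, 'geegacb')
  24 → (7, 'gfdabdcaaffcggeegacb')
  25 → (19, 'ggeegacb')
  26 → (6, 'ggfdabdcaaffcggeegacb')

[14, 10, 24, 2, 15, 26, 4, 11, 5, 13, 1, 25, 18, 9, 12, 0, 21, 22, 3, 17, 8, 16, 23, 20, 7, 19, 6]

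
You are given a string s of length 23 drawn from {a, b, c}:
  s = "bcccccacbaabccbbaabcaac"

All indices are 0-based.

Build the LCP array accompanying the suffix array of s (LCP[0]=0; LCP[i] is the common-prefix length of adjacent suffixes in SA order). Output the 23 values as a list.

rank→(start, suffix):
  0 → (16, 'aabcaac')
  1 → (9, 'aabccbbaabcaac')
  2 → (20, 'aac')
  3 → (17, 'abcaac')
  4 → (10, 'abccbbaabcaac')
  5 → (21, 'ac')
  6 → (6, 'acbaabccbbaabcaac')
  7 → (15, 'baabcaac')
  8 → (8, 'baabccbbaabcaac')
  9 → (14, 'bbaabcaac')
  10 → (18, 'bcaac')
  11 → (11, 'bccbbaabcaac')
  12 → (0, 'bcccccacbaabccbbaabcaac')
  13 → (22, 'c')
  14 → (19, 'caac')
  15 → (5, 'cacbaabccbbaabcaac')
  16 → (7, 'cbaabccbbaabcaac')
  17 → (13, 'cbbaabcaac')
  18 → (4, 'ccacbaabccbbaabcaac')
  19 → (12, 'ccbbaabcaac')
  20 → (3, 'cccacbaabccbbaabcaac')
  21 → (2, 'ccccacbaabccbbaabcaac')
  22 → (1, 'cccccacbaabccbbaabcaac')

SA = [16, 9, 20, 17, 10, 21, 6, 15, 8, 14, 18, 11, 0, 22, 19, 5, 7, 13, 4, 12, 3, 2, 1]
rank  pair      lcp
   1  s[16:],s[9:]  4  'aabc'
   2  s[9:],s[20:]  2  'aa'
   3  s[20:],s[17:]  1  'a'
   4  s[17:],s[10:]  3  'abc'
   5  s[10:],s[21:]  1  'a'
   6  s[21:],s[6:]  2  'ac'
   7  s[6:],s[15:]  0  ''
   8  s[15:],s[8:]  5  'baabc'
   9  s[8:],s[14:]  1  'b'
  10  s[14:],s[18:]  1  'b'
  11  s[18:],s[11:]  2  'bc'
  12  s[11:],s[0:]  3  'bcc'
  13  s[0:],s[22:]  0  ''
  14  s[22:],s[19:]  1  'c'
  15  s[19:],s[5:]  2  'ca'
  16  s[5:],s[7:]  1  'c'
  17  s[7:],s[13:]  2  'cb'
  18  s[13:],s[4:]  1  'c'
  19  s[4:],s[12:]  2  'cc'
  20  s[12:],s[3:]  2  'cc'
  21  s[3:],s[2:]  3  'ccc'
  22  s[2:],s[1:]  4  'cccc'

[0, 4, 2, 1, 3, 1, 2, 0, 5, 1, 1, 2, 3, 0, 1, 2, 1, 2, 1, 2, 2, 3, 4]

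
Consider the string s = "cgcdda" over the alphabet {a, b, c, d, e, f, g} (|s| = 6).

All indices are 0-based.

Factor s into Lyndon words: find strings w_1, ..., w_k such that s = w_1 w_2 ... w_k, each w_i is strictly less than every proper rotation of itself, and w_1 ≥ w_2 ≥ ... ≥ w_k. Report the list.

emit factor 1: 'cg' (i=0, period=2)
emit factor 2: 'cdd' (i=2, period=3)
emit factor 3: 'a' (i=5, period=1)

["cg", "cdd", "a"]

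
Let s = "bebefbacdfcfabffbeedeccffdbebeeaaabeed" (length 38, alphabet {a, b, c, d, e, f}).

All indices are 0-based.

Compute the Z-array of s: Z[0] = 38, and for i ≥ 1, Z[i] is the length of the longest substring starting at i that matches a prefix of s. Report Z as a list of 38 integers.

[38, 0, 2, 0, 0, 1, 0, 0, 0, 0, 0, 0, 0, 1, 0, 0, 2, 0, 0, 0, 0, 0, 0, 0, 0, 0, 4, 0, 2, 0, 0, 0, 0, 0, 2, 0, 0, 0]

Z[0]=38
i=1: outside box; Z[1]=0
i=2: outside box; Z[2]=2 scan→box=[2,4)
i=3: min(r-i=1, Z[1]=0)=0; Z[3]=0
i=4: outside box; Z[4]=0
i=5: outside box; Z[5]=1 scan→box=[5,6)
i=6: outside box; Z[6]=0
i=7: outside box; Z[7]=0
i=8: outside box; Z[8]=0
i=9: outside box; Z[9]=0
i=10: outside box; Z[10]=0
i=11: outside box; Z[11]=0
i=12: outside box; Z[12]=0
i=13: outside box; Z[13]=1 scan→box=[13,14)
i=14: outside box; Z[14]=0
i=15: outside box; Z[15]=0
i=16: outside box; Z[16]=2 scan→box=[16,18)
i=17: min(r-i=1, Z[1]=0)=0; Z[17]=0
i=18: outside box; Z[18]=0
i=19: outside box; Z[19]=0
i=20: outside box; Z[20]=0
i=21: outside box; Z[21]=0
i=22: outside box; Z[22]=0
i=23: outside box; Z[23]=0
i=24: outside box; Z[24]=0
i=25: outside box; Z[25]=0
i=26: outside box; Z[26]=4 scan→box=[26,30)
i=27: min(r-i=3, Z[1]=0)=0; Z[27]=0
i=28: min(r-i=2, Z[2]=2)=2; Z[28]=2
i=29: min(r-i=1, Z[3]=0)=0; Z[29]=0
i=30: outside box; Z[30]=0
i=31: outside box; Z[31]=0
i=32: outside box; Z[32]=0
i=33: outside box; Z[33]=0
i=34: outside box; Z[34]=2 scan→box=[34,36)
i=35: min(r-i=1, Z[1]=0)=0; Z[35]=0
i=36: outside box; Z[36]=0
i=37: outside box; Z[37]=0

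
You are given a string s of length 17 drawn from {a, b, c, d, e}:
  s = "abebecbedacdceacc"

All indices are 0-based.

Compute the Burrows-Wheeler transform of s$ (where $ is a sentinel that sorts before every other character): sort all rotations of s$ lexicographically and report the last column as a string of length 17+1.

rank  rotation            last
    0  $abebecbedacdceacc  c
    1  abebecbedacdceacc$  $
    2  acc$abebecbedacdce  e
    3  acdceacc$abebecbed  d
    4  bebecbedacdceacc$a  a
    5  becbedacdceacc$abe  e
    6  bedacdceacc$abebec  c
    7  c$abebecbedacdceac  c
    8  cbedacdceacc$abebe  e
    9  cc$abebecbedacdcea  a
   10  cdceacc$abebecbeda  a
   11  ceacc$abebecbedacd  d
   12  dacdceacc$abebecbe  e
   13  dceacc$abebecbedac  c
   14  eacc$abebecbedacdc  c
   15  ebecbedacdceacc$ab  b
   16  ecbedacdceacc$abeb  b
   17  edacdceacc$abebecb  b

c$edaecceaadeccbbb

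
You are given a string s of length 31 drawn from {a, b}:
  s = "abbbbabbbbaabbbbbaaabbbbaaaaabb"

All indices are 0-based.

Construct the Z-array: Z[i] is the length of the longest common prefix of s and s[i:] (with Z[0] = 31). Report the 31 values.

Z[0]=31
i=1: i≥r, start 0; Z[1]=0
i=2: i≥r, start 0; Z[2]=0
i=3: i≥r, start 0; Z[3]=0
i=4: i≥r, start 0; Z[4]=0
i=5: i≥r, start 0; Z[5]=6 extend→box=[5,11)
i=6: min(r-i=5, Z[1]=0)=0; Z[6]=0
i=7: min(r-i=4, Z[2]=0)=0; Z[7]=0
i=8: min(r-i=3, Z[3]=0)=0; Z[8]=0
i=9: min(r-i=2, Z[4]=0)=0; Z[9]=0
i=10: min(r-i=1, Z[5]=6)=1; Z[10]=1
i=11: i≥r, start 0; Z[11]=5 extend→box=[11,16)
i=12: min(r-i=4, Z[1]=0)=0; Z[12]=0
i=13: min(r-i=3, Z[2]=0)=0; Z[13]=0
i=14: min(r-i=2, Z[3]=0)=0; Z[14]=0
i=15: min(r-i=1, Z[4]=0)=0; Z[15]=0
i=16: i≥r, start 0; Z[16]=0
i=17: i≥r, start 0; Z[17]=1 extend→box=[17,18)
i=18: i≥r, start 0; Z[18]=1 extend→box=[18,19)
i=19: i≥r, start 0; Z[19]=6 extend→box=[19,25)
i=20: min(r-i=5, Z[1]=0)=0; Z[20]=0
i=21: min(r-i=4, Z[2]=0)=0; Z[21]=0
i=22: min(r-i=3, Z[3]=0)=0; Z[22]=0
i=23: min(r-i=2, Z[4]=0)=0; Z[23]=0
i=24: min(r-i=1, Z[5]=6)=1; Z[24]=1
i=25: i≥r, start 0; Z[25]=1 extend→box=[25,26)
i=26: i≥r, start 0; Z[26]=1 extend→box=[26,27)
i=27: i≥r, start 0; Z[27]=1 extend→box=[27,28)
i=28: i≥r, start 0; Z[28]=3 extend→box=[28,31)
i=29: min(r-i=2, Z[1]=0)=0; Z[29]=0
i=30: min(r-i=1, Z[2]=0)=0; Z[30]=0

[31, 0, 0, 0, 0, 6, 0, 0, 0, 0, 1, 5, 0, 0, 0, 0, 0, 1, 1, 6, 0, 0, 0, 0, 1, 1, 1, 1, 3, 0, 0]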